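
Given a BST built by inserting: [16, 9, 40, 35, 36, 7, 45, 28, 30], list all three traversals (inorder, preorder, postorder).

Tree insertion order: [16, 9, 40, 35, 36, 7, 45, 28, 30]
Tree (level-order array): [16, 9, 40, 7, None, 35, 45, None, None, 28, 36, None, None, None, 30]
Inorder (L, root, R): [7, 9, 16, 28, 30, 35, 36, 40, 45]
Preorder (root, L, R): [16, 9, 7, 40, 35, 28, 30, 36, 45]
Postorder (L, R, root): [7, 9, 30, 28, 36, 35, 45, 40, 16]


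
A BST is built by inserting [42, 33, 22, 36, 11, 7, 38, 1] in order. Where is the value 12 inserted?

Starting tree (level order): [42, 33, None, 22, 36, 11, None, None, 38, 7, None, None, None, 1]
Insertion path: 42 -> 33 -> 22 -> 11
Result: insert 12 as right child of 11
Final tree (level order): [42, 33, None, 22, 36, 11, None, None, 38, 7, 12, None, None, 1]


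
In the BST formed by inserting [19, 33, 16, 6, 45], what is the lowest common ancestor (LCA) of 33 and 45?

Tree insertion order: [19, 33, 16, 6, 45]
Tree (level-order array): [19, 16, 33, 6, None, None, 45]
In a BST, the LCA of p=33, q=45 is the first node v on the
root-to-leaf path with p <= v <= q (go left if both < v, right if both > v).
Walk from root:
  at 19: both 33 and 45 > 19, go right
  at 33: 33 <= 33 <= 45, this is the LCA
LCA = 33


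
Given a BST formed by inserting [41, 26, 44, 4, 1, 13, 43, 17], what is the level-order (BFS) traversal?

Tree insertion order: [41, 26, 44, 4, 1, 13, 43, 17]
Tree (level-order array): [41, 26, 44, 4, None, 43, None, 1, 13, None, None, None, None, None, 17]
BFS from the root, enqueuing left then right child of each popped node:
  queue [41] -> pop 41, enqueue [26, 44], visited so far: [41]
  queue [26, 44] -> pop 26, enqueue [4], visited so far: [41, 26]
  queue [44, 4] -> pop 44, enqueue [43], visited so far: [41, 26, 44]
  queue [4, 43] -> pop 4, enqueue [1, 13], visited so far: [41, 26, 44, 4]
  queue [43, 1, 13] -> pop 43, enqueue [none], visited so far: [41, 26, 44, 4, 43]
  queue [1, 13] -> pop 1, enqueue [none], visited so far: [41, 26, 44, 4, 43, 1]
  queue [13] -> pop 13, enqueue [17], visited so far: [41, 26, 44, 4, 43, 1, 13]
  queue [17] -> pop 17, enqueue [none], visited so far: [41, 26, 44, 4, 43, 1, 13, 17]
Result: [41, 26, 44, 4, 43, 1, 13, 17]


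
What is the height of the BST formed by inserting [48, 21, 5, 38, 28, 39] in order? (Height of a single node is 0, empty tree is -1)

Insertion order: [48, 21, 5, 38, 28, 39]
Tree (level-order array): [48, 21, None, 5, 38, None, None, 28, 39]
Compute height bottom-up (empty subtree = -1):
  height(5) = 1 + max(-1, -1) = 0
  height(28) = 1 + max(-1, -1) = 0
  height(39) = 1 + max(-1, -1) = 0
  height(38) = 1 + max(0, 0) = 1
  height(21) = 1 + max(0, 1) = 2
  height(48) = 1 + max(2, -1) = 3
Height = 3


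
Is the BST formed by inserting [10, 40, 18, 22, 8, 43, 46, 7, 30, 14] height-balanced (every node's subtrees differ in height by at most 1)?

Tree (level-order array): [10, 8, 40, 7, None, 18, 43, None, None, 14, 22, None, 46, None, None, None, 30]
Definition: a tree is height-balanced if, at every node, |h(left) - h(right)| <= 1 (empty subtree has height -1).
Bottom-up per-node check:
  node 7: h_left=-1, h_right=-1, diff=0 [OK], height=0
  node 8: h_left=0, h_right=-1, diff=1 [OK], height=1
  node 14: h_left=-1, h_right=-1, diff=0 [OK], height=0
  node 30: h_left=-1, h_right=-1, diff=0 [OK], height=0
  node 22: h_left=-1, h_right=0, diff=1 [OK], height=1
  node 18: h_left=0, h_right=1, diff=1 [OK], height=2
  node 46: h_left=-1, h_right=-1, diff=0 [OK], height=0
  node 43: h_left=-1, h_right=0, diff=1 [OK], height=1
  node 40: h_left=2, h_right=1, diff=1 [OK], height=3
  node 10: h_left=1, h_right=3, diff=2 [FAIL (|1-3|=2 > 1)], height=4
Node 10 violates the condition: |1 - 3| = 2 > 1.
Result: Not balanced


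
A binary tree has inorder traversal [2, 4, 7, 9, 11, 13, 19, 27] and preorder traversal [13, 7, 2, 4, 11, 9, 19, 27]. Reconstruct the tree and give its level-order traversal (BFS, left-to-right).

Inorder:  [2, 4, 7, 9, 11, 13, 19, 27]
Preorder: [13, 7, 2, 4, 11, 9, 19, 27]
Algorithm: preorder visits root first, so consume preorder in order;
for each root, split the current inorder slice at that value into
left-subtree inorder and right-subtree inorder, then recurse.
Recursive splits:
  root=13; inorder splits into left=[2, 4, 7, 9, 11], right=[19, 27]
  root=7; inorder splits into left=[2, 4], right=[9, 11]
  root=2; inorder splits into left=[], right=[4]
  root=4; inorder splits into left=[], right=[]
  root=11; inorder splits into left=[9], right=[]
  root=9; inorder splits into left=[], right=[]
  root=19; inorder splits into left=[], right=[27]
  root=27; inorder splits into left=[], right=[]
Reconstructed level-order: [13, 7, 19, 2, 11, 27, 4, 9]


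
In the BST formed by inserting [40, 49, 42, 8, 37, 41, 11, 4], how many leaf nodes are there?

Tree built from: [40, 49, 42, 8, 37, 41, 11, 4]
Tree (level-order array): [40, 8, 49, 4, 37, 42, None, None, None, 11, None, 41]
Rule: A leaf has 0 children.
Per-node child counts:
  node 40: 2 child(ren)
  node 8: 2 child(ren)
  node 4: 0 child(ren)
  node 37: 1 child(ren)
  node 11: 0 child(ren)
  node 49: 1 child(ren)
  node 42: 1 child(ren)
  node 41: 0 child(ren)
Matching nodes: [4, 11, 41]
Count of leaf nodes: 3


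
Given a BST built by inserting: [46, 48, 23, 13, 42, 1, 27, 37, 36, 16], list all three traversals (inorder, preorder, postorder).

Tree insertion order: [46, 48, 23, 13, 42, 1, 27, 37, 36, 16]
Tree (level-order array): [46, 23, 48, 13, 42, None, None, 1, 16, 27, None, None, None, None, None, None, 37, 36]
Inorder (L, root, R): [1, 13, 16, 23, 27, 36, 37, 42, 46, 48]
Preorder (root, L, R): [46, 23, 13, 1, 16, 42, 27, 37, 36, 48]
Postorder (L, R, root): [1, 16, 13, 36, 37, 27, 42, 23, 48, 46]


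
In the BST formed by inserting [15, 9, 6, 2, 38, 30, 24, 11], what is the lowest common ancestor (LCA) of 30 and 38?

Tree insertion order: [15, 9, 6, 2, 38, 30, 24, 11]
Tree (level-order array): [15, 9, 38, 6, 11, 30, None, 2, None, None, None, 24]
In a BST, the LCA of p=30, q=38 is the first node v on the
root-to-leaf path with p <= v <= q (go left if both < v, right if both > v).
Walk from root:
  at 15: both 30 and 38 > 15, go right
  at 38: 30 <= 38 <= 38, this is the LCA
LCA = 38


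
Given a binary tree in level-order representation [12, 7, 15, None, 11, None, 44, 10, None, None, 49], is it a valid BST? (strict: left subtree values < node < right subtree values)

Level-order array: [12, 7, 15, None, 11, None, 44, 10, None, None, 49]
Validate using subtree bounds (lo, hi): at each node, require lo < value < hi,
then recurse left with hi=value and right with lo=value.
Preorder trace (stopping at first violation):
  at node 12 with bounds (-inf, +inf): OK
  at node 7 with bounds (-inf, 12): OK
  at node 11 with bounds (7, 12): OK
  at node 10 with bounds (7, 11): OK
  at node 15 with bounds (12, +inf): OK
  at node 44 with bounds (15, +inf): OK
  at node 49 with bounds (44, +inf): OK
No violation found at any node.
Result: Valid BST


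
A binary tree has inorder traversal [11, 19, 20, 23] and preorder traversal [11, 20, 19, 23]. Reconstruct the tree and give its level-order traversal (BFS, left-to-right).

Inorder:  [11, 19, 20, 23]
Preorder: [11, 20, 19, 23]
Algorithm: preorder visits root first, so consume preorder in order;
for each root, split the current inorder slice at that value into
left-subtree inorder and right-subtree inorder, then recurse.
Recursive splits:
  root=11; inorder splits into left=[], right=[19, 20, 23]
  root=20; inorder splits into left=[19], right=[23]
  root=19; inorder splits into left=[], right=[]
  root=23; inorder splits into left=[], right=[]
Reconstructed level-order: [11, 20, 19, 23]


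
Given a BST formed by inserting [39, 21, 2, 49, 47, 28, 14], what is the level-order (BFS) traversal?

Tree insertion order: [39, 21, 2, 49, 47, 28, 14]
Tree (level-order array): [39, 21, 49, 2, 28, 47, None, None, 14]
BFS from the root, enqueuing left then right child of each popped node:
  queue [39] -> pop 39, enqueue [21, 49], visited so far: [39]
  queue [21, 49] -> pop 21, enqueue [2, 28], visited so far: [39, 21]
  queue [49, 2, 28] -> pop 49, enqueue [47], visited so far: [39, 21, 49]
  queue [2, 28, 47] -> pop 2, enqueue [14], visited so far: [39, 21, 49, 2]
  queue [28, 47, 14] -> pop 28, enqueue [none], visited so far: [39, 21, 49, 2, 28]
  queue [47, 14] -> pop 47, enqueue [none], visited so far: [39, 21, 49, 2, 28, 47]
  queue [14] -> pop 14, enqueue [none], visited so far: [39, 21, 49, 2, 28, 47, 14]
Result: [39, 21, 49, 2, 28, 47, 14]


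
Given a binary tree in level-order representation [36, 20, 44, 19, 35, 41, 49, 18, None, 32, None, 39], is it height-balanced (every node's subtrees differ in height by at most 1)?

Tree (level-order array): [36, 20, 44, 19, 35, 41, 49, 18, None, 32, None, 39]
Definition: a tree is height-balanced if, at every node, |h(left) - h(right)| <= 1 (empty subtree has height -1).
Bottom-up per-node check:
  node 18: h_left=-1, h_right=-1, diff=0 [OK], height=0
  node 19: h_left=0, h_right=-1, diff=1 [OK], height=1
  node 32: h_left=-1, h_right=-1, diff=0 [OK], height=0
  node 35: h_left=0, h_right=-1, diff=1 [OK], height=1
  node 20: h_left=1, h_right=1, diff=0 [OK], height=2
  node 39: h_left=-1, h_right=-1, diff=0 [OK], height=0
  node 41: h_left=0, h_right=-1, diff=1 [OK], height=1
  node 49: h_left=-1, h_right=-1, diff=0 [OK], height=0
  node 44: h_left=1, h_right=0, diff=1 [OK], height=2
  node 36: h_left=2, h_right=2, diff=0 [OK], height=3
All nodes satisfy the balance condition.
Result: Balanced


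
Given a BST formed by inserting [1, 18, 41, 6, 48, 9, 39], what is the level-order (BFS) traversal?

Tree insertion order: [1, 18, 41, 6, 48, 9, 39]
Tree (level-order array): [1, None, 18, 6, 41, None, 9, 39, 48]
BFS from the root, enqueuing left then right child of each popped node:
  queue [1] -> pop 1, enqueue [18], visited so far: [1]
  queue [18] -> pop 18, enqueue [6, 41], visited so far: [1, 18]
  queue [6, 41] -> pop 6, enqueue [9], visited so far: [1, 18, 6]
  queue [41, 9] -> pop 41, enqueue [39, 48], visited so far: [1, 18, 6, 41]
  queue [9, 39, 48] -> pop 9, enqueue [none], visited so far: [1, 18, 6, 41, 9]
  queue [39, 48] -> pop 39, enqueue [none], visited so far: [1, 18, 6, 41, 9, 39]
  queue [48] -> pop 48, enqueue [none], visited so far: [1, 18, 6, 41, 9, 39, 48]
Result: [1, 18, 6, 41, 9, 39, 48]


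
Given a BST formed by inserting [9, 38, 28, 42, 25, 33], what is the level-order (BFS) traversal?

Tree insertion order: [9, 38, 28, 42, 25, 33]
Tree (level-order array): [9, None, 38, 28, 42, 25, 33]
BFS from the root, enqueuing left then right child of each popped node:
  queue [9] -> pop 9, enqueue [38], visited so far: [9]
  queue [38] -> pop 38, enqueue [28, 42], visited so far: [9, 38]
  queue [28, 42] -> pop 28, enqueue [25, 33], visited so far: [9, 38, 28]
  queue [42, 25, 33] -> pop 42, enqueue [none], visited so far: [9, 38, 28, 42]
  queue [25, 33] -> pop 25, enqueue [none], visited so far: [9, 38, 28, 42, 25]
  queue [33] -> pop 33, enqueue [none], visited so far: [9, 38, 28, 42, 25, 33]
Result: [9, 38, 28, 42, 25, 33]


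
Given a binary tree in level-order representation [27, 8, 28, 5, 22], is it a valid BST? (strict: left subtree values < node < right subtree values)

Level-order array: [27, 8, 28, 5, 22]
Validate using subtree bounds (lo, hi): at each node, require lo < value < hi,
then recurse left with hi=value and right with lo=value.
Preorder trace (stopping at first violation):
  at node 27 with bounds (-inf, +inf): OK
  at node 8 with bounds (-inf, 27): OK
  at node 5 with bounds (-inf, 8): OK
  at node 22 with bounds (8, 27): OK
  at node 28 with bounds (27, +inf): OK
No violation found at any node.
Result: Valid BST


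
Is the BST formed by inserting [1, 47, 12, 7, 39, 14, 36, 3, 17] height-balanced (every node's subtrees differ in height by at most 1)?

Tree (level-order array): [1, None, 47, 12, None, 7, 39, 3, None, 14, None, None, None, None, 36, 17]
Definition: a tree is height-balanced if, at every node, |h(left) - h(right)| <= 1 (empty subtree has height -1).
Bottom-up per-node check:
  node 3: h_left=-1, h_right=-1, diff=0 [OK], height=0
  node 7: h_left=0, h_right=-1, diff=1 [OK], height=1
  node 17: h_left=-1, h_right=-1, diff=0 [OK], height=0
  node 36: h_left=0, h_right=-1, diff=1 [OK], height=1
  node 14: h_left=-1, h_right=1, diff=2 [FAIL (|-1-1|=2 > 1)], height=2
  node 39: h_left=2, h_right=-1, diff=3 [FAIL (|2--1|=3 > 1)], height=3
  node 12: h_left=1, h_right=3, diff=2 [FAIL (|1-3|=2 > 1)], height=4
  node 47: h_left=4, h_right=-1, diff=5 [FAIL (|4--1|=5 > 1)], height=5
  node 1: h_left=-1, h_right=5, diff=6 [FAIL (|-1-5|=6 > 1)], height=6
Node 14 violates the condition: |-1 - 1| = 2 > 1.
Result: Not balanced


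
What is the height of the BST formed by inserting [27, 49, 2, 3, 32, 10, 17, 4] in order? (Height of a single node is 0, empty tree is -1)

Insertion order: [27, 49, 2, 3, 32, 10, 17, 4]
Tree (level-order array): [27, 2, 49, None, 3, 32, None, None, 10, None, None, 4, 17]
Compute height bottom-up (empty subtree = -1):
  height(4) = 1 + max(-1, -1) = 0
  height(17) = 1 + max(-1, -1) = 0
  height(10) = 1 + max(0, 0) = 1
  height(3) = 1 + max(-1, 1) = 2
  height(2) = 1 + max(-1, 2) = 3
  height(32) = 1 + max(-1, -1) = 0
  height(49) = 1 + max(0, -1) = 1
  height(27) = 1 + max(3, 1) = 4
Height = 4


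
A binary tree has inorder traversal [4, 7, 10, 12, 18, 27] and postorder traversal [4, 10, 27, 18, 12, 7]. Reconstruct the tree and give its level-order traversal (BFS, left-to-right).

Inorder:   [4, 7, 10, 12, 18, 27]
Postorder: [4, 10, 27, 18, 12, 7]
Algorithm: postorder visits root last, so walk postorder right-to-left;
each value is the root of the current inorder slice — split it at that
value, recurse on the right subtree first, then the left.
Recursive splits:
  root=7; inorder splits into left=[4], right=[10, 12, 18, 27]
  root=12; inorder splits into left=[10], right=[18, 27]
  root=18; inorder splits into left=[], right=[27]
  root=27; inorder splits into left=[], right=[]
  root=10; inorder splits into left=[], right=[]
  root=4; inorder splits into left=[], right=[]
Reconstructed level-order: [7, 4, 12, 10, 18, 27]


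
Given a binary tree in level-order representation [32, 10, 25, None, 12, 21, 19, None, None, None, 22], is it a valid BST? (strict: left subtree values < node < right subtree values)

Level-order array: [32, 10, 25, None, 12, 21, 19, None, None, None, 22]
Validate using subtree bounds (lo, hi): at each node, require lo < value < hi,
then recurse left with hi=value and right with lo=value.
Preorder trace (stopping at first violation):
  at node 32 with bounds (-inf, +inf): OK
  at node 10 with bounds (-inf, 32): OK
  at node 12 with bounds (10, 32): OK
  at node 25 with bounds (32, +inf): VIOLATION
Node 25 violates its bound: not (32 < 25 < +inf).
Result: Not a valid BST


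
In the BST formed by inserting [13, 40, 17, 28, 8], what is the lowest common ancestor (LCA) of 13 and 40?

Tree insertion order: [13, 40, 17, 28, 8]
Tree (level-order array): [13, 8, 40, None, None, 17, None, None, 28]
In a BST, the LCA of p=13, q=40 is the first node v on the
root-to-leaf path with p <= v <= q (go left if both < v, right if both > v).
Walk from root:
  at 13: 13 <= 13 <= 40, this is the LCA
LCA = 13


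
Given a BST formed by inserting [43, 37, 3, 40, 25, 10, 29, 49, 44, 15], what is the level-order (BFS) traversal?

Tree insertion order: [43, 37, 3, 40, 25, 10, 29, 49, 44, 15]
Tree (level-order array): [43, 37, 49, 3, 40, 44, None, None, 25, None, None, None, None, 10, 29, None, 15]
BFS from the root, enqueuing left then right child of each popped node:
  queue [43] -> pop 43, enqueue [37, 49], visited so far: [43]
  queue [37, 49] -> pop 37, enqueue [3, 40], visited so far: [43, 37]
  queue [49, 3, 40] -> pop 49, enqueue [44], visited so far: [43, 37, 49]
  queue [3, 40, 44] -> pop 3, enqueue [25], visited so far: [43, 37, 49, 3]
  queue [40, 44, 25] -> pop 40, enqueue [none], visited so far: [43, 37, 49, 3, 40]
  queue [44, 25] -> pop 44, enqueue [none], visited so far: [43, 37, 49, 3, 40, 44]
  queue [25] -> pop 25, enqueue [10, 29], visited so far: [43, 37, 49, 3, 40, 44, 25]
  queue [10, 29] -> pop 10, enqueue [15], visited so far: [43, 37, 49, 3, 40, 44, 25, 10]
  queue [29, 15] -> pop 29, enqueue [none], visited so far: [43, 37, 49, 3, 40, 44, 25, 10, 29]
  queue [15] -> pop 15, enqueue [none], visited so far: [43, 37, 49, 3, 40, 44, 25, 10, 29, 15]
Result: [43, 37, 49, 3, 40, 44, 25, 10, 29, 15]


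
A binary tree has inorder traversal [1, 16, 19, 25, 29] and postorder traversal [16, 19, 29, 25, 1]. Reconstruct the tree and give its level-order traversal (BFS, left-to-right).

Inorder:   [1, 16, 19, 25, 29]
Postorder: [16, 19, 29, 25, 1]
Algorithm: postorder visits root last, so walk postorder right-to-left;
each value is the root of the current inorder slice — split it at that
value, recurse on the right subtree first, then the left.
Recursive splits:
  root=1; inorder splits into left=[], right=[16, 19, 25, 29]
  root=25; inorder splits into left=[16, 19], right=[29]
  root=29; inorder splits into left=[], right=[]
  root=19; inorder splits into left=[16], right=[]
  root=16; inorder splits into left=[], right=[]
Reconstructed level-order: [1, 25, 19, 29, 16]


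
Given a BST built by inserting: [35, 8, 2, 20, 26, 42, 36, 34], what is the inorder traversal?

Tree insertion order: [35, 8, 2, 20, 26, 42, 36, 34]
Tree (level-order array): [35, 8, 42, 2, 20, 36, None, None, None, None, 26, None, None, None, 34]
Inorder traversal: [2, 8, 20, 26, 34, 35, 36, 42]


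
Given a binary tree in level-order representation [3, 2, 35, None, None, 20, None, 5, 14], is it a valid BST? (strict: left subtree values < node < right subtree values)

Level-order array: [3, 2, 35, None, None, 20, None, 5, 14]
Validate using subtree bounds (lo, hi): at each node, require lo < value < hi,
then recurse left with hi=value and right with lo=value.
Preorder trace (stopping at first violation):
  at node 3 with bounds (-inf, +inf): OK
  at node 2 with bounds (-inf, 3): OK
  at node 35 with bounds (3, +inf): OK
  at node 20 with bounds (3, 35): OK
  at node 5 with bounds (3, 20): OK
  at node 14 with bounds (20, 35): VIOLATION
Node 14 violates its bound: not (20 < 14 < 35).
Result: Not a valid BST


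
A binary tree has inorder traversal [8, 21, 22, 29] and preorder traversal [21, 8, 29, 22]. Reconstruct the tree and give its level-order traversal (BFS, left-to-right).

Inorder:  [8, 21, 22, 29]
Preorder: [21, 8, 29, 22]
Algorithm: preorder visits root first, so consume preorder in order;
for each root, split the current inorder slice at that value into
left-subtree inorder and right-subtree inorder, then recurse.
Recursive splits:
  root=21; inorder splits into left=[8], right=[22, 29]
  root=8; inorder splits into left=[], right=[]
  root=29; inorder splits into left=[22], right=[]
  root=22; inorder splits into left=[], right=[]
Reconstructed level-order: [21, 8, 29, 22]


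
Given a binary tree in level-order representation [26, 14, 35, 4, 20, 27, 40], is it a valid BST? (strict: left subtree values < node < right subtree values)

Level-order array: [26, 14, 35, 4, 20, 27, 40]
Validate using subtree bounds (lo, hi): at each node, require lo < value < hi,
then recurse left with hi=value and right with lo=value.
Preorder trace (stopping at first violation):
  at node 26 with bounds (-inf, +inf): OK
  at node 14 with bounds (-inf, 26): OK
  at node 4 with bounds (-inf, 14): OK
  at node 20 with bounds (14, 26): OK
  at node 35 with bounds (26, +inf): OK
  at node 27 with bounds (26, 35): OK
  at node 40 with bounds (35, +inf): OK
No violation found at any node.
Result: Valid BST


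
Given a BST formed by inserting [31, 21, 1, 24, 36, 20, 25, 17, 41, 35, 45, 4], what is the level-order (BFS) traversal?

Tree insertion order: [31, 21, 1, 24, 36, 20, 25, 17, 41, 35, 45, 4]
Tree (level-order array): [31, 21, 36, 1, 24, 35, 41, None, 20, None, 25, None, None, None, 45, 17, None, None, None, None, None, 4]
BFS from the root, enqueuing left then right child of each popped node:
  queue [31] -> pop 31, enqueue [21, 36], visited so far: [31]
  queue [21, 36] -> pop 21, enqueue [1, 24], visited so far: [31, 21]
  queue [36, 1, 24] -> pop 36, enqueue [35, 41], visited so far: [31, 21, 36]
  queue [1, 24, 35, 41] -> pop 1, enqueue [20], visited so far: [31, 21, 36, 1]
  queue [24, 35, 41, 20] -> pop 24, enqueue [25], visited so far: [31, 21, 36, 1, 24]
  queue [35, 41, 20, 25] -> pop 35, enqueue [none], visited so far: [31, 21, 36, 1, 24, 35]
  queue [41, 20, 25] -> pop 41, enqueue [45], visited so far: [31, 21, 36, 1, 24, 35, 41]
  queue [20, 25, 45] -> pop 20, enqueue [17], visited so far: [31, 21, 36, 1, 24, 35, 41, 20]
  queue [25, 45, 17] -> pop 25, enqueue [none], visited so far: [31, 21, 36, 1, 24, 35, 41, 20, 25]
  queue [45, 17] -> pop 45, enqueue [none], visited so far: [31, 21, 36, 1, 24, 35, 41, 20, 25, 45]
  queue [17] -> pop 17, enqueue [4], visited so far: [31, 21, 36, 1, 24, 35, 41, 20, 25, 45, 17]
  queue [4] -> pop 4, enqueue [none], visited so far: [31, 21, 36, 1, 24, 35, 41, 20, 25, 45, 17, 4]
Result: [31, 21, 36, 1, 24, 35, 41, 20, 25, 45, 17, 4]


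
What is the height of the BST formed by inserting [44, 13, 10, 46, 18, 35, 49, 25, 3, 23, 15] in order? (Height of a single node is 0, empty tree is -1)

Insertion order: [44, 13, 10, 46, 18, 35, 49, 25, 3, 23, 15]
Tree (level-order array): [44, 13, 46, 10, 18, None, 49, 3, None, 15, 35, None, None, None, None, None, None, 25, None, 23]
Compute height bottom-up (empty subtree = -1):
  height(3) = 1 + max(-1, -1) = 0
  height(10) = 1 + max(0, -1) = 1
  height(15) = 1 + max(-1, -1) = 0
  height(23) = 1 + max(-1, -1) = 0
  height(25) = 1 + max(0, -1) = 1
  height(35) = 1 + max(1, -1) = 2
  height(18) = 1 + max(0, 2) = 3
  height(13) = 1 + max(1, 3) = 4
  height(49) = 1 + max(-1, -1) = 0
  height(46) = 1 + max(-1, 0) = 1
  height(44) = 1 + max(4, 1) = 5
Height = 5


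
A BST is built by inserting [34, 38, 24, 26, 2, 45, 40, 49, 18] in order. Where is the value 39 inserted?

Starting tree (level order): [34, 24, 38, 2, 26, None, 45, None, 18, None, None, 40, 49]
Insertion path: 34 -> 38 -> 45 -> 40
Result: insert 39 as left child of 40
Final tree (level order): [34, 24, 38, 2, 26, None, 45, None, 18, None, None, 40, 49, None, None, 39]


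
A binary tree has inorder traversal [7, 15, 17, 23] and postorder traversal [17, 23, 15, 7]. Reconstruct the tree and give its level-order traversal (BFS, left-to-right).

Inorder:   [7, 15, 17, 23]
Postorder: [17, 23, 15, 7]
Algorithm: postorder visits root last, so walk postorder right-to-left;
each value is the root of the current inorder slice — split it at that
value, recurse on the right subtree first, then the left.
Recursive splits:
  root=7; inorder splits into left=[], right=[15, 17, 23]
  root=15; inorder splits into left=[], right=[17, 23]
  root=23; inorder splits into left=[17], right=[]
  root=17; inorder splits into left=[], right=[]
Reconstructed level-order: [7, 15, 23, 17]


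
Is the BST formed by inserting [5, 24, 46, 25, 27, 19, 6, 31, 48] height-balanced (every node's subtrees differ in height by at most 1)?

Tree (level-order array): [5, None, 24, 19, 46, 6, None, 25, 48, None, None, None, 27, None, None, None, 31]
Definition: a tree is height-balanced if, at every node, |h(left) - h(right)| <= 1 (empty subtree has height -1).
Bottom-up per-node check:
  node 6: h_left=-1, h_right=-1, diff=0 [OK], height=0
  node 19: h_left=0, h_right=-1, diff=1 [OK], height=1
  node 31: h_left=-1, h_right=-1, diff=0 [OK], height=0
  node 27: h_left=-1, h_right=0, diff=1 [OK], height=1
  node 25: h_left=-1, h_right=1, diff=2 [FAIL (|-1-1|=2 > 1)], height=2
  node 48: h_left=-1, h_right=-1, diff=0 [OK], height=0
  node 46: h_left=2, h_right=0, diff=2 [FAIL (|2-0|=2 > 1)], height=3
  node 24: h_left=1, h_right=3, diff=2 [FAIL (|1-3|=2 > 1)], height=4
  node 5: h_left=-1, h_right=4, diff=5 [FAIL (|-1-4|=5 > 1)], height=5
Node 25 violates the condition: |-1 - 1| = 2 > 1.
Result: Not balanced


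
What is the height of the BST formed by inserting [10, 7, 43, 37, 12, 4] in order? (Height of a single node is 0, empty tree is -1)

Insertion order: [10, 7, 43, 37, 12, 4]
Tree (level-order array): [10, 7, 43, 4, None, 37, None, None, None, 12]
Compute height bottom-up (empty subtree = -1):
  height(4) = 1 + max(-1, -1) = 0
  height(7) = 1 + max(0, -1) = 1
  height(12) = 1 + max(-1, -1) = 0
  height(37) = 1 + max(0, -1) = 1
  height(43) = 1 + max(1, -1) = 2
  height(10) = 1 + max(1, 2) = 3
Height = 3


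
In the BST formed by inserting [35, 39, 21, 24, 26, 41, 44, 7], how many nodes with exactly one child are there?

Tree built from: [35, 39, 21, 24, 26, 41, 44, 7]
Tree (level-order array): [35, 21, 39, 7, 24, None, 41, None, None, None, 26, None, 44]
Rule: These are nodes with exactly 1 non-null child.
Per-node child counts:
  node 35: 2 child(ren)
  node 21: 2 child(ren)
  node 7: 0 child(ren)
  node 24: 1 child(ren)
  node 26: 0 child(ren)
  node 39: 1 child(ren)
  node 41: 1 child(ren)
  node 44: 0 child(ren)
Matching nodes: [24, 39, 41]
Count of nodes with exactly one child: 3


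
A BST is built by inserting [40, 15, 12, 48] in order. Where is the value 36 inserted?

Starting tree (level order): [40, 15, 48, 12]
Insertion path: 40 -> 15
Result: insert 36 as right child of 15
Final tree (level order): [40, 15, 48, 12, 36]


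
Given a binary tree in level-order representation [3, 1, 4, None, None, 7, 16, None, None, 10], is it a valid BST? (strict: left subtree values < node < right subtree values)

Level-order array: [3, 1, 4, None, None, 7, 16, None, None, 10]
Validate using subtree bounds (lo, hi): at each node, require lo < value < hi,
then recurse left with hi=value and right with lo=value.
Preorder trace (stopping at first violation):
  at node 3 with bounds (-inf, +inf): OK
  at node 1 with bounds (-inf, 3): OK
  at node 4 with bounds (3, +inf): OK
  at node 7 with bounds (3, 4): VIOLATION
Node 7 violates its bound: not (3 < 7 < 4).
Result: Not a valid BST


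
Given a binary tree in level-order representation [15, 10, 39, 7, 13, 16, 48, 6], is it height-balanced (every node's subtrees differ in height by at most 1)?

Tree (level-order array): [15, 10, 39, 7, 13, 16, 48, 6]
Definition: a tree is height-balanced if, at every node, |h(left) - h(right)| <= 1 (empty subtree has height -1).
Bottom-up per-node check:
  node 6: h_left=-1, h_right=-1, diff=0 [OK], height=0
  node 7: h_left=0, h_right=-1, diff=1 [OK], height=1
  node 13: h_left=-1, h_right=-1, diff=0 [OK], height=0
  node 10: h_left=1, h_right=0, diff=1 [OK], height=2
  node 16: h_left=-1, h_right=-1, diff=0 [OK], height=0
  node 48: h_left=-1, h_right=-1, diff=0 [OK], height=0
  node 39: h_left=0, h_right=0, diff=0 [OK], height=1
  node 15: h_left=2, h_right=1, diff=1 [OK], height=3
All nodes satisfy the balance condition.
Result: Balanced


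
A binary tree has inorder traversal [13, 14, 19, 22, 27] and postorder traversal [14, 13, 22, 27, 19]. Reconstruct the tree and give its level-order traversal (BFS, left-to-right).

Inorder:   [13, 14, 19, 22, 27]
Postorder: [14, 13, 22, 27, 19]
Algorithm: postorder visits root last, so walk postorder right-to-left;
each value is the root of the current inorder slice — split it at that
value, recurse on the right subtree first, then the left.
Recursive splits:
  root=19; inorder splits into left=[13, 14], right=[22, 27]
  root=27; inorder splits into left=[22], right=[]
  root=22; inorder splits into left=[], right=[]
  root=13; inorder splits into left=[], right=[14]
  root=14; inorder splits into left=[], right=[]
Reconstructed level-order: [19, 13, 27, 14, 22]


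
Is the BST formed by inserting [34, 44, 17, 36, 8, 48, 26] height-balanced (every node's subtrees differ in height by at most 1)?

Tree (level-order array): [34, 17, 44, 8, 26, 36, 48]
Definition: a tree is height-balanced if, at every node, |h(left) - h(right)| <= 1 (empty subtree has height -1).
Bottom-up per-node check:
  node 8: h_left=-1, h_right=-1, diff=0 [OK], height=0
  node 26: h_left=-1, h_right=-1, diff=0 [OK], height=0
  node 17: h_left=0, h_right=0, diff=0 [OK], height=1
  node 36: h_left=-1, h_right=-1, diff=0 [OK], height=0
  node 48: h_left=-1, h_right=-1, diff=0 [OK], height=0
  node 44: h_left=0, h_right=0, diff=0 [OK], height=1
  node 34: h_left=1, h_right=1, diff=0 [OK], height=2
All nodes satisfy the balance condition.
Result: Balanced


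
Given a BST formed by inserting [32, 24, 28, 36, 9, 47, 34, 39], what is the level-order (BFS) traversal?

Tree insertion order: [32, 24, 28, 36, 9, 47, 34, 39]
Tree (level-order array): [32, 24, 36, 9, 28, 34, 47, None, None, None, None, None, None, 39]
BFS from the root, enqueuing left then right child of each popped node:
  queue [32] -> pop 32, enqueue [24, 36], visited so far: [32]
  queue [24, 36] -> pop 24, enqueue [9, 28], visited so far: [32, 24]
  queue [36, 9, 28] -> pop 36, enqueue [34, 47], visited so far: [32, 24, 36]
  queue [9, 28, 34, 47] -> pop 9, enqueue [none], visited so far: [32, 24, 36, 9]
  queue [28, 34, 47] -> pop 28, enqueue [none], visited so far: [32, 24, 36, 9, 28]
  queue [34, 47] -> pop 34, enqueue [none], visited so far: [32, 24, 36, 9, 28, 34]
  queue [47] -> pop 47, enqueue [39], visited so far: [32, 24, 36, 9, 28, 34, 47]
  queue [39] -> pop 39, enqueue [none], visited so far: [32, 24, 36, 9, 28, 34, 47, 39]
Result: [32, 24, 36, 9, 28, 34, 47, 39]


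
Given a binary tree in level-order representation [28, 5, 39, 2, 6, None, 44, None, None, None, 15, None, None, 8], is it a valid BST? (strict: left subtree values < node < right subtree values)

Level-order array: [28, 5, 39, 2, 6, None, 44, None, None, None, 15, None, None, 8]
Validate using subtree bounds (lo, hi): at each node, require lo < value < hi,
then recurse left with hi=value and right with lo=value.
Preorder trace (stopping at first violation):
  at node 28 with bounds (-inf, +inf): OK
  at node 5 with bounds (-inf, 28): OK
  at node 2 with bounds (-inf, 5): OK
  at node 6 with bounds (5, 28): OK
  at node 15 with bounds (6, 28): OK
  at node 8 with bounds (6, 15): OK
  at node 39 with bounds (28, +inf): OK
  at node 44 with bounds (39, +inf): OK
No violation found at any node.
Result: Valid BST


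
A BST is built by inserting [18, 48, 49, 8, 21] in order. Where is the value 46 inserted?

Starting tree (level order): [18, 8, 48, None, None, 21, 49]
Insertion path: 18 -> 48 -> 21
Result: insert 46 as right child of 21
Final tree (level order): [18, 8, 48, None, None, 21, 49, None, 46]


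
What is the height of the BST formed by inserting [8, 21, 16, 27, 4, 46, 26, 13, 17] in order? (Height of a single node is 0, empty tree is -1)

Insertion order: [8, 21, 16, 27, 4, 46, 26, 13, 17]
Tree (level-order array): [8, 4, 21, None, None, 16, 27, 13, 17, 26, 46]
Compute height bottom-up (empty subtree = -1):
  height(4) = 1 + max(-1, -1) = 0
  height(13) = 1 + max(-1, -1) = 0
  height(17) = 1 + max(-1, -1) = 0
  height(16) = 1 + max(0, 0) = 1
  height(26) = 1 + max(-1, -1) = 0
  height(46) = 1 + max(-1, -1) = 0
  height(27) = 1 + max(0, 0) = 1
  height(21) = 1 + max(1, 1) = 2
  height(8) = 1 + max(0, 2) = 3
Height = 3


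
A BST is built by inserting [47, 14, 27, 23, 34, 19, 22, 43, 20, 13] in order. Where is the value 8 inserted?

Starting tree (level order): [47, 14, None, 13, 27, None, None, 23, 34, 19, None, None, 43, None, 22, None, None, 20]
Insertion path: 47 -> 14 -> 13
Result: insert 8 as left child of 13
Final tree (level order): [47, 14, None, 13, 27, 8, None, 23, 34, None, None, 19, None, None, 43, None, 22, None, None, 20]


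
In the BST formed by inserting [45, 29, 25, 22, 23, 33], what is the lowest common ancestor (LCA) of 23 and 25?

Tree insertion order: [45, 29, 25, 22, 23, 33]
Tree (level-order array): [45, 29, None, 25, 33, 22, None, None, None, None, 23]
In a BST, the LCA of p=23, q=25 is the first node v on the
root-to-leaf path with p <= v <= q (go left if both < v, right if both > v).
Walk from root:
  at 45: both 23 and 25 < 45, go left
  at 29: both 23 and 25 < 29, go left
  at 25: 23 <= 25 <= 25, this is the LCA
LCA = 25


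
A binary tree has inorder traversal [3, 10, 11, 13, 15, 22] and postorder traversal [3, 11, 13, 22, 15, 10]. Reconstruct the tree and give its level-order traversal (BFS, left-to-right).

Inorder:   [3, 10, 11, 13, 15, 22]
Postorder: [3, 11, 13, 22, 15, 10]
Algorithm: postorder visits root last, so walk postorder right-to-left;
each value is the root of the current inorder slice — split it at that
value, recurse on the right subtree first, then the left.
Recursive splits:
  root=10; inorder splits into left=[3], right=[11, 13, 15, 22]
  root=15; inorder splits into left=[11, 13], right=[22]
  root=22; inorder splits into left=[], right=[]
  root=13; inorder splits into left=[11], right=[]
  root=11; inorder splits into left=[], right=[]
  root=3; inorder splits into left=[], right=[]
Reconstructed level-order: [10, 3, 15, 13, 22, 11]


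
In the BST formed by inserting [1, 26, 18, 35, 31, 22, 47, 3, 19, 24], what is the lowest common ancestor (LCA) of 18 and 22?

Tree insertion order: [1, 26, 18, 35, 31, 22, 47, 3, 19, 24]
Tree (level-order array): [1, None, 26, 18, 35, 3, 22, 31, 47, None, None, 19, 24]
In a BST, the LCA of p=18, q=22 is the first node v on the
root-to-leaf path with p <= v <= q (go left if both < v, right if both > v).
Walk from root:
  at 1: both 18 and 22 > 1, go right
  at 26: both 18 and 22 < 26, go left
  at 18: 18 <= 18 <= 22, this is the LCA
LCA = 18


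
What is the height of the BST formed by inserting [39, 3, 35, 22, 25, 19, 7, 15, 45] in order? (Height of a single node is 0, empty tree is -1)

Insertion order: [39, 3, 35, 22, 25, 19, 7, 15, 45]
Tree (level-order array): [39, 3, 45, None, 35, None, None, 22, None, 19, 25, 7, None, None, None, None, 15]
Compute height bottom-up (empty subtree = -1):
  height(15) = 1 + max(-1, -1) = 0
  height(7) = 1 + max(-1, 0) = 1
  height(19) = 1 + max(1, -1) = 2
  height(25) = 1 + max(-1, -1) = 0
  height(22) = 1 + max(2, 0) = 3
  height(35) = 1 + max(3, -1) = 4
  height(3) = 1 + max(-1, 4) = 5
  height(45) = 1 + max(-1, -1) = 0
  height(39) = 1 + max(5, 0) = 6
Height = 6


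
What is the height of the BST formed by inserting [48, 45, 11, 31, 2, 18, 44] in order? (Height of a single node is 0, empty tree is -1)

Insertion order: [48, 45, 11, 31, 2, 18, 44]
Tree (level-order array): [48, 45, None, 11, None, 2, 31, None, None, 18, 44]
Compute height bottom-up (empty subtree = -1):
  height(2) = 1 + max(-1, -1) = 0
  height(18) = 1 + max(-1, -1) = 0
  height(44) = 1 + max(-1, -1) = 0
  height(31) = 1 + max(0, 0) = 1
  height(11) = 1 + max(0, 1) = 2
  height(45) = 1 + max(2, -1) = 3
  height(48) = 1 + max(3, -1) = 4
Height = 4


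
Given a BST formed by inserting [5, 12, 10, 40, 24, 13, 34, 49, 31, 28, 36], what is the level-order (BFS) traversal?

Tree insertion order: [5, 12, 10, 40, 24, 13, 34, 49, 31, 28, 36]
Tree (level-order array): [5, None, 12, 10, 40, None, None, 24, 49, 13, 34, None, None, None, None, 31, 36, 28]
BFS from the root, enqueuing left then right child of each popped node:
  queue [5] -> pop 5, enqueue [12], visited so far: [5]
  queue [12] -> pop 12, enqueue [10, 40], visited so far: [5, 12]
  queue [10, 40] -> pop 10, enqueue [none], visited so far: [5, 12, 10]
  queue [40] -> pop 40, enqueue [24, 49], visited so far: [5, 12, 10, 40]
  queue [24, 49] -> pop 24, enqueue [13, 34], visited so far: [5, 12, 10, 40, 24]
  queue [49, 13, 34] -> pop 49, enqueue [none], visited so far: [5, 12, 10, 40, 24, 49]
  queue [13, 34] -> pop 13, enqueue [none], visited so far: [5, 12, 10, 40, 24, 49, 13]
  queue [34] -> pop 34, enqueue [31, 36], visited so far: [5, 12, 10, 40, 24, 49, 13, 34]
  queue [31, 36] -> pop 31, enqueue [28], visited so far: [5, 12, 10, 40, 24, 49, 13, 34, 31]
  queue [36, 28] -> pop 36, enqueue [none], visited so far: [5, 12, 10, 40, 24, 49, 13, 34, 31, 36]
  queue [28] -> pop 28, enqueue [none], visited so far: [5, 12, 10, 40, 24, 49, 13, 34, 31, 36, 28]
Result: [5, 12, 10, 40, 24, 49, 13, 34, 31, 36, 28]


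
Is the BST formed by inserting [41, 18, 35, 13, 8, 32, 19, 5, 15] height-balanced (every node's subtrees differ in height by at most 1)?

Tree (level-order array): [41, 18, None, 13, 35, 8, 15, 32, None, 5, None, None, None, 19]
Definition: a tree is height-balanced if, at every node, |h(left) - h(right)| <= 1 (empty subtree has height -1).
Bottom-up per-node check:
  node 5: h_left=-1, h_right=-1, diff=0 [OK], height=0
  node 8: h_left=0, h_right=-1, diff=1 [OK], height=1
  node 15: h_left=-1, h_right=-1, diff=0 [OK], height=0
  node 13: h_left=1, h_right=0, diff=1 [OK], height=2
  node 19: h_left=-1, h_right=-1, diff=0 [OK], height=0
  node 32: h_left=0, h_right=-1, diff=1 [OK], height=1
  node 35: h_left=1, h_right=-1, diff=2 [FAIL (|1--1|=2 > 1)], height=2
  node 18: h_left=2, h_right=2, diff=0 [OK], height=3
  node 41: h_left=3, h_right=-1, diff=4 [FAIL (|3--1|=4 > 1)], height=4
Node 35 violates the condition: |1 - -1| = 2 > 1.
Result: Not balanced


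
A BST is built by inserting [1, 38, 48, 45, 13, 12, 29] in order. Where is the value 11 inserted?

Starting tree (level order): [1, None, 38, 13, 48, 12, 29, 45]
Insertion path: 1 -> 38 -> 13 -> 12
Result: insert 11 as left child of 12
Final tree (level order): [1, None, 38, 13, 48, 12, 29, 45, None, 11]


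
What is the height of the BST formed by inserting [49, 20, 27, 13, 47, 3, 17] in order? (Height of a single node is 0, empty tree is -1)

Insertion order: [49, 20, 27, 13, 47, 3, 17]
Tree (level-order array): [49, 20, None, 13, 27, 3, 17, None, 47]
Compute height bottom-up (empty subtree = -1):
  height(3) = 1 + max(-1, -1) = 0
  height(17) = 1 + max(-1, -1) = 0
  height(13) = 1 + max(0, 0) = 1
  height(47) = 1 + max(-1, -1) = 0
  height(27) = 1 + max(-1, 0) = 1
  height(20) = 1 + max(1, 1) = 2
  height(49) = 1 + max(2, -1) = 3
Height = 3


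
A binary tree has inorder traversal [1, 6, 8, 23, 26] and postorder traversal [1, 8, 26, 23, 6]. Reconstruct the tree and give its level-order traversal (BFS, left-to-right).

Inorder:   [1, 6, 8, 23, 26]
Postorder: [1, 8, 26, 23, 6]
Algorithm: postorder visits root last, so walk postorder right-to-left;
each value is the root of the current inorder slice — split it at that
value, recurse on the right subtree first, then the left.
Recursive splits:
  root=6; inorder splits into left=[1], right=[8, 23, 26]
  root=23; inorder splits into left=[8], right=[26]
  root=26; inorder splits into left=[], right=[]
  root=8; inorder splits into left=[], right=[]
  root=1; inorder splits into left=[], right=[]
Reconstructed level-order: [6, 1, 23, 8, 26]


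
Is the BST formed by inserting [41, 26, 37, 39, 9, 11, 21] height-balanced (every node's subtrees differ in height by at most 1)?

Tree (level-order array): [41, 26, None, 9, 37, None, 11, None, 39, None, 21]
Definition: a tree is height-balanced if, at every node, |h(left) - h(right)| <= 1 (empty subtree has height -1).
Bottom-up per-node check:
  node 21: h_left=-1, h_right=-1, diff=0 [OK], height=0
  node 11: h_left=-1, h_right=0, diff=1 [OK], height=1
  node 9: h_left=-1, h_right=1, diff=2 [FAIL (|-1-1|=2 > 1)], height=2
  node 39: h_left=-1, h_right=-1, diff=0 [OK], height=0
  node 37: h_left=-1, h_right=0, diff=1 [OK], height=1
  node 26: h_left=2, h_right=1, diff=1 [OK], height=3
  node 41: h_left=3, h_right=-1, diff=4 [FAIL (|3--1|=4 > 1)], height=4
Node 9 violates the condition: |-1 - 1| = 2 > 1.
Result: Not balanced


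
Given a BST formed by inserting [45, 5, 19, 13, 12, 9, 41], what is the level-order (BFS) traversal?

Tree insertion order: [45, 5, 19, 13, 12, 9, 41]
Tree (level-order array): [45, 5, None, None, 19, 13, 41, 12, None, None, None, 9]
BFS from the root, enqueuing left then right child of each popped node:
  queue [45] -> pop 45, enqueue [5], visited so far: [45]
  queue [5] -> pop 5, enqueue [19], visited so far: [45, 5]
  queue [19] -> pop 19, enqueue [13, 41], visited so far: [45, 5, 19]
  queue [13, 41] -> pop 13, enqueue [12], visited so far: [45, 5, 19, 13]
  queue [41, 12] -> pop 41, enqueue [none], visited so far: [45, 5, 19, 13, 41]
  queue [12] -> pop 12, enqueue [9], visited so far: [45, 5, 19, 13, 41, 12]
  queue [9] -> pop 9, enqueue [none], visited so far: [45, 5, 19, 13, 41, 12, 9]
Result: [45, 5, 19, 13, 41, 12, 9]
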